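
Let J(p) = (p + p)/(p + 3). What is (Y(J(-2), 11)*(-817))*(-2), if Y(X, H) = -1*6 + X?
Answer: -16340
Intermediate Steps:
J(p) = 2*p/(3 + p) (J(p) = (2*p)/(3 + p) = 2*p/(3 + p))
Y(X, H) = -6 + X
(Y(J(-2), 11)*(-817))*(-2) = ((-6 + 2*(-2)/(3 - 2))*(-817))*(-2) = ((-6 + 2*(-2)/1)*(-817))*(-2) = ((-6 + 2*(-2)*1)*(-817))*(-2) = ((-6 - 4)*(-817))*(-2) = -10*(-817)*(-2) = 8170*(-2) = -16340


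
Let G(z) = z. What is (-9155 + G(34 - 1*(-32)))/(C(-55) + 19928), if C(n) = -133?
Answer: -9089/19795 ≈ -0.45916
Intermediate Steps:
(-9155 + G(34 - 1*(-32)))/(C(-55) + 19928) = (-9155 + (34 - 1*(-32)))/(-133 + 19928) = (-9155 + (34 + 32))/19795 = (-9155 + 66)*(1/19795) = -9089*1/19795 = -9089/19795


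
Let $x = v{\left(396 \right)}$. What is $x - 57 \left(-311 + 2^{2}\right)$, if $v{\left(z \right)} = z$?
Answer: $17895$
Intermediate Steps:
$x = 396$
$x - 57 \left(-311 + 2^{2}\right) = 396 - 57 \left(-311 + 2^{2}\right) = 396 - 57 \left(-311 + 4\right) = 396 - -17499 = 396 + 17499 = 17895$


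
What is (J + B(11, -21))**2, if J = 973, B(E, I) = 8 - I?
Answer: 1004004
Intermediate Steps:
(J + B(11, -21))**2 = (973 + (8 - 1*(-21)))**2 = (973 + (8 + 21))**2 = (973 + 29)**2 = 1002**2 = 1004004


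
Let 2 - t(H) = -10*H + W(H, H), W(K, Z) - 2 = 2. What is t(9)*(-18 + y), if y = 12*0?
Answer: -1584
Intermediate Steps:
W(K, Z) = 4 (W(K, Z) = 2 + 2 = 4)
t(H) = -2 + 10*H (t(H) = 2 - (-10*H + 4) = 2 - (4 - 10*H) = 2 + (-4 + 10*H) = -2 + 10*H)
y = 0
t(9)*(-18 + y) = (-2 + 10*9)*(-18 + 0) = (-2 + 90)*(-18) = 88*(-18) = -1584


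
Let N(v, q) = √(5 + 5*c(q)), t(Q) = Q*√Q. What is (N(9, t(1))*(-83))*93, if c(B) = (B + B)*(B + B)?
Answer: -38595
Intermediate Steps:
c(B) = 4*B² (c(B) = (2*B)*(2*B) = 4*B²)
t(Q) = Q^(3/2)
N(v, q) = √(5 + 20*q²) (N(v, q) = √(5 + 5*(4*q²)) = √(5 + 20*q²))
(N(9, t(1))*(-83))*93 = (√(5 + 20*(1^(3/2))²)*(-83))*93 = (√(5 + 20*1²)*(-83))*93 = (√(5 + 20*1)*(-83))*93 = (√(5 + 20)*(-83))*93 = (√25*(-83))*93 = (5*(-83))*93 = -415*93 = -38595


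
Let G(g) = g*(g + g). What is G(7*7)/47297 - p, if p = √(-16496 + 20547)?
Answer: 4802/47297 - √4051 ≈ -63.546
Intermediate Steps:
G(g) = 2*g² (G(g) = g*(2*g) = 2*g²)
p = √4051 ≈ 63.647
G(7*7)/47297 - p = (2*(7*7)²)/47297 - √4051 = (2*49²)*(1/47297) - √4051 = (2*2401)*(1/47297) - √4051 = 4802*(1/47297) - √4051 = 4802/47297 - √4051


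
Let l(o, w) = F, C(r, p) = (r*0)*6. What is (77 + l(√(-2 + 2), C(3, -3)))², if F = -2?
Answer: 5625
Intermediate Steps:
C(r, p) = 0 (C(r, p) = 0*6 = 0)
l(o, w) = -2
(77 + l(√(-2 + 2), C(3, -3)))² = (77 - 2)² = 75² = 5625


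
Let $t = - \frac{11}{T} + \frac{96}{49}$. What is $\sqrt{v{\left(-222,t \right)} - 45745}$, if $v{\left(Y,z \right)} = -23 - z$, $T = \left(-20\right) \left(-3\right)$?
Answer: $\frac{i \sqrt{2018447115}}{210} \approx 213.94 i$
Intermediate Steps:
$T = 60$
$t = \frac{5221}{2940}$ ($t = - \frac{11}{60} + \frac{96}{49} = \frac{5221}{2940} \approx 1.7759$)
$\sqrt{v{\left(-222,t \right)} - 45745} = \sqrt{\left(-23 - \frac{5221}{2940}\right) - 45745} = \sqrt{- \frac{72841}{2940} - 45745} = \sqrt{- \frac{134563141}{2940}} = \frac{i \sqrt{2018447115}}{210}$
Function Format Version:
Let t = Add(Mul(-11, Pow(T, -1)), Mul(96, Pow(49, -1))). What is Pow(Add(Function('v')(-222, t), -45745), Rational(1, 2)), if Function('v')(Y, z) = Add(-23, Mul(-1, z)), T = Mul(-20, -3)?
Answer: Mul(Rational(1, 210), I, Pow(2018447115, Rational(1, 2))) ≈ Mul(213.94, I)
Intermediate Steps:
T = 60
t = Rational(5221, 2940) (t = Add(Mul(-11, Pow(60, -1)), Mul(96, Pow(49, -1))) = Add(Mul(-11, Rational(1, 60)), Mul(96, Rational(1, 49))) = Add(Rational(-11, 60), Rational(96, 49)) = Rational(5221, 2940) ≈ 1.7759)
Pow(Add(Function('v')(-222, t), -45745), Rational(1, 2)) = Pow(Add(Add(-23, Mul(-1, Rational(5221, 2940))), -45745), Rational(1, 2)) = Pow(Add(Add(-23, Rational(-5221, 2940)), -45745), Rational(1, 2)) = Pow(Add(Rational(-72841, 2940), -45745), Rational(1, 2)) = Pow(Rational(-134563141, 2940), Rational(1, 2)) = Mul(Rational(1, 210), I, Pow(2018447115, Rational(1, 2)))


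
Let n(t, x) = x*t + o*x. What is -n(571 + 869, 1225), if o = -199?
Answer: -1520225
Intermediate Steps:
n(t, x) = -199*x + t*x (n(t, x) = x*t - 199*x = t*x - 199*x = -199*x + t*x)
-n(571 + 869, 1225) = -1225*(-199 + (571 + 869)) = -1225*(-199 + 1440) = -1225*1241 = -1*1520225 = -1520225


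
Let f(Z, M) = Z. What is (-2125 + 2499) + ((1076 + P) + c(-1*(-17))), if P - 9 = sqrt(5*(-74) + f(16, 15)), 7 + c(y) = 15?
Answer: 1467 + I*sqrt(354) ≈ 1467.0 + 18.815*I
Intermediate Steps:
c(y) = 8 (c(y) = -7 + 15 = 8)
P = 9 + I*sqrt(354) (P = 9 + sqrt(5*(-74) + 16) = 9 + sqrt(-370 + 16) = 9 + sqrt(-354) = 9 + I*sqrt(354) ≈ 9.0 + 18.815*I)
(-2125 + 2499) + ((1076 + P) + c(-1*(-17))) = (-2125 + 2499) + ((1076 + (9 + I*sqrt(354))) + 8) = 374 + ((1085 + I*sqrt(354)) + 8) = 374 + (1093 + I*sqrt(354)) = 1467 + I*sqrt(354)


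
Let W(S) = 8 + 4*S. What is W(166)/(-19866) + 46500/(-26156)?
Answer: -5603249/3092947 ≈ -1.8116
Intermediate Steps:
W(166)/(-19866) + 46500/(-26156) = (8 + 4*166)/(-19866) + 46500/(-26156) = (8 + 664)*(-1/19866) + 46500*(-1/26156) = 672*(-1/19866) - 11625/6539 = -16/473 - 11625/6539 = -5603249/3092947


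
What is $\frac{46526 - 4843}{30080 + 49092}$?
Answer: $\frac{41683}{79172} \approx 0.52649$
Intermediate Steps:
$\frac{46526 - 4843}{30080 + 49092} = \frac{41683}{79172}$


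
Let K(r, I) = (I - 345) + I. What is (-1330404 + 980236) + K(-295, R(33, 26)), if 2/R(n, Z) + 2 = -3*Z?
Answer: -7010261/20 ≈ -3.5051e+5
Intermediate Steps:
R(n, Z) = 2/(-2 - 3*Z)
K(r, I) = -345 + 2*I (K(r, I) = (-345 + I) + I = -345 + 2*I)
(-1330404 + 980236) + K(-295, R(33, 26)) = (-1330404 + 980236) + (-345 + 2*(-2/(2 + 3*26))) = -350168 + (-345 + 2*(-2/(2 + 78))) = -350168 + (-345 + 2*(-2/80)) = -350168 + (-345 + 2*(-2*1/80)) = -350168 + (-345 + 2*(-1/40)) = -350168 + (-345 - 1/20) = -350168 - 6901/20 = -7010261/20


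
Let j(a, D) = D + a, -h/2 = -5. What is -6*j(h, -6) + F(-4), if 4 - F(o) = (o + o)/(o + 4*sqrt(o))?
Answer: -102/5 - 4*I/5 ≈ -20.4 - 0.8*I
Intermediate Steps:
h = 10 (h = -2*(-5) = 10)
F(o) = 4 - 2*o/(o + 4*sqrt(o)) (F(o) = 4 - (o + o)/(o + 4*sqrt(o)) = 4 - 2*o/(o + 4*sqrt(o)))
-6*j(h, -6) + F(-4) = -6*(-6 + 10) + 2*(-4 + 8*sqrt(-4))/(-4 + 4*sqrt(-4)) = -6*4 + 2*(-4 + 8*(2*I))/(-4 + 4*(2*I)) = -24 + 2*(-4 + 16*I)/(-4 + 8*I) = -24 + 2*((-4 - 8*I)/80)*(-4 + 16*I) = -24 + (-4 - 8*I)*(-4 + 16*I)/40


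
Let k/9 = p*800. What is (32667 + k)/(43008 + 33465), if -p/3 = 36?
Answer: -248311/25491 ≈ -9.7411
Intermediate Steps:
p = -108 (p = -3*36 = -108)
k = -777600 (k = 9*(-108*800) = 9*(-86400) = -777600)
(32667 + k)/(43008 + 33465) = (32667 - 777600)/(43008 + 33465) = -744933/76473 = -744933*1/76473 = -248311/25491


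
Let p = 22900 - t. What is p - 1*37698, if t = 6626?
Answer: -21424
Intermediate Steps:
p = 16274 (p = 22900 - 1*6626 = 22900 - 6626 = 16274)
p - 1*37698 = 16274 - 1*37698 = 16274 - 37698 = -21424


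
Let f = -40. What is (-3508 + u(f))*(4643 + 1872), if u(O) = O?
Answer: -23115220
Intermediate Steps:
(-3508 + u(f))*(4643 + 1872) = (-3508 - 40)*(4643 + 1872) = -3548*6515 = -23115220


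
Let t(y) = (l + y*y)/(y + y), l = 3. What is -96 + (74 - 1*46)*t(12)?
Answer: 151/2 ≈ 75.500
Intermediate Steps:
t(y) = (3 + y²)/(2*y) (t(y) = (3 + y*y)/(y + y) = (3 + y²)/((2*y)) = (3 + y²)*(1/(2*y)) = (3 + y²)/(2*y))
-96 + (74 - 1*46)*t(12) = -96 + (74 - 1*46)*((½)*(3 + 12²)/12) = -96 + (74 - 46)*((½)*(1/12)*(3 + 144)) = -96 + 28*((½)*(1/12)*147) = -96 + 28*(49/8) = -96 + 343/2 = 151/2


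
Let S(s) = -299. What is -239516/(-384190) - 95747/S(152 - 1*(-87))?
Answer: 18428327607/57436405 ≈ 320.85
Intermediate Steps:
-239516/(-384190) - 95747/S(152 - 1*(-87)) = -239516/(-384190) - 95747/(-299) = -239516*(-1/384190) - 95747*(-1/299) = 119758/192095 + 95747/299 = 18428327607/57436405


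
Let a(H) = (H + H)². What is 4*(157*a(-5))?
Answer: 62800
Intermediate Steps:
a(H) = 4*H² (a(H) = (2*H)² = 4*H²)
4*(157*a(-5)) = 4*(157*(4*(-5)²)) = 4*(157*(4*25)) = 4*(157*100) = 4*15700 = 62800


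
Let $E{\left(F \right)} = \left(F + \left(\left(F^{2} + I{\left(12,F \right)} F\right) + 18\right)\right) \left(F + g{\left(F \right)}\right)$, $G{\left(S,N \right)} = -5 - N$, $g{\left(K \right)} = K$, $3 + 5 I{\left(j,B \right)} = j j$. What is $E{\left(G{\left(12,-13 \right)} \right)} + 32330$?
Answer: $\frac{186898}{5} \approx 37380.0$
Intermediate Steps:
$I{\left(j,B \right)} = - \frac{3}{5} + \frac{j^{2}}{5}$ ($I{\left(j,B \right)} = - \frac{3}{5} + \frac{j j}{5} = - \frac{3}{5} + \frac{j^{2}}{5}$)
$E{\left(F \right)} = 2 F \left(18 + F^{2} + \frac{146 F}{5}\right)$ ($E{\left(F \right)} = \left(F + \left(\left(F^{2} + \left(- \frac{3}{5} + \frac{12^{2}}{5}\right) F\right) + 18\right)\right) \left(F + F\right) = \left(F + \left(\left(F^{2} + \left(- \frac{3}{5} + \frac{1}{5} \cdot 144\right) F\right) + 18\right)\right) 2 F = \left(F + \left(\left(F^{2} + \left(- \frac{3}{5} + \frac{144}{5}\right) F\right) + 18\right)\right) 2 F = \left(F + \left(\left(F^{2} + \frac{141 F}{5}\right) + 18\right)\right) 2 F = \left(F + \left(18 + F^{2} + \frac{141 F}{5}\right)\right) 2 F = \left(18 + F^{2} + \frac{146 F}{5}\right) 2 F = 2 F \left(18 + F^{2} + \frac{146 F}{5}\right)$)
$E{\left(G{\left(12,-13 \right)} \right)} + 32330 = \frac{2 \left(-5 - -13\right) \left(90 + 5 \left(-5 - -13\right)^{2} + 146 \left(-5 - -13\right)\right)}{5} + 32330 = \frac{2 \left(-5 + 13\right) \left(90 + 5 \left(-5 + 13\right)^{2} + 146 \left(-5 + 13\right)\right)}{5} + 32330 = \frac{2}{5} \cdot 8 \left(90 + 5 \cdot 8^{2} + 146 \cdot 8\right) + 32330 = \frac{2}{5} \cdot 8 \left(90 + 5 \cdot 64 + 1168\right) + 32330 = \frac{2}{5} \cdot 8 \left(90 + 320 + 1168\right) + 32330 = \frac{2}{5} \cdot 8 \cdot 1578 + 32330 = \frac{25248}{5} + 32330 = \frac{186898}{5}$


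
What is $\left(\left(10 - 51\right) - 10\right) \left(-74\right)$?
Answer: $3774$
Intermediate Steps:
$\left(\left(10 - 51\right) - 10\right) \left(-74\right) = \left(-41 - 10\right) \left(-74\right) = \left(-51\right) \left(-74\right) = 3774$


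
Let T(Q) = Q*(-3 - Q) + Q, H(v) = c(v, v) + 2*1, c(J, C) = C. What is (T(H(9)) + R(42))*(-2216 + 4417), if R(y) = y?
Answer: -222301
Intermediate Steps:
H(v) = 2 + v (H(v) = v + 2*1 = v + 2 = 2 + v)
T(Q) = Q + Q*(-3 - Q)
(T(H(9)) + R(42))*(-2216 + 4417) = (-(2 + 9)*(2 + (2 + 9)) + 42)*(-2216 + 4417) = (-1*11*(2 + 11) + 42)*2201 = (-1*11*13 + 42)*2201 = (-143 + 42)*2201 = -101*2201 = -222301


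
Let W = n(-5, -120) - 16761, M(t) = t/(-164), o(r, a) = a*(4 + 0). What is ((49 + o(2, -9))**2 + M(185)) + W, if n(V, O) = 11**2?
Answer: -2701429/164 ≈ -16472.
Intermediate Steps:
n(V, O) = 121
o(r, a) = 4*a (o(r, a) = a*4 = 4*a)
M(t) = -t/164 (M(t) = t*(-1/164) = -t/164)
W = -16640 (W = 121 - 16761 = -16640)
((49 + o(2, -9))**2 + M(185)) + W = ((49 + 4*(-9))**2 - 1/164*185) - 16640 = ((49 - 36)**2 - 185/164) - 16640 = (13**2 - 185/164) - 16640 = (169 - 185/164) - 16640 = 27531/164 - 16640 = -2701429/164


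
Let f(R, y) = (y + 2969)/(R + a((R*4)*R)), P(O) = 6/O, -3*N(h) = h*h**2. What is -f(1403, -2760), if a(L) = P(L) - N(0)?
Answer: -822794962/5523355657 ≈ -0.14897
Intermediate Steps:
N(h) = -h**3/3 (N(h) = -h*h**2/3 = -h**3/3)
a(L) = 6/L (a(L) = 6/L - (-1)*0**3/3 = 6/L - (-1)*0/3 = 6/L - 1*0 = 6/L + 0 = 6/L)
f(R, y) = (2969 + y)/(R + 3/(2*R**2)) (f(R, y) = (y + 2969)/(R + 6/(((R*4)*R))) = (2969 + y)/(R + 6/(((4*R)*R))) = (2969 + y)/(R + 6/((4*R**2))) = (2969 + y)/(R + 6*(1/(4*R**2))) = (2969 + y)/(R + 3/(2*R**2)))
-f(1403, -2760) = -2*1403**2*(2969 - 2760)/(3 + 2*1403**3) = -2*1968409*209/(3 + 2*2761677827) = -2*1968409*209/(3 + 5523355654) = -2*1968409*209/5523355657 = -1*822794962/5523355657 = -822794962/5523355657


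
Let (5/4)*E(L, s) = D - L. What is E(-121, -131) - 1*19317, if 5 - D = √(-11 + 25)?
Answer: -96081/5 - 4*√14/5 ≈ -19219.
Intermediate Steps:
D = 5 - √14 (D = 5 - √(-11 + 25) = 5 - √14 ≈ 1.2583)
E(L, s) = 4 - 4*L/5 - 4*√14/5 (E(L, s) = 4*((5 - √14) - L)/5 = 4*(5 - L - √14)/5 = 4 - 4*L/5 - 4*√14/5)
E(-121, -131) - 1*19317 = (4 - ⅘*(-121) - 4*√14/5) - 1*19317 = (4 + 484/5 - 4*√14/5) - 19317 = (504/5 - 4*√14/5) - 19317 = -96081/5 - 4*√14/5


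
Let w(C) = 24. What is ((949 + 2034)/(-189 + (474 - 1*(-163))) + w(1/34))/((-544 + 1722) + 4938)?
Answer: 13735/2739968 ≈ 0.0050128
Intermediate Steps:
((949 + 2034)/(-189 + (474 - 1*(-163))) + w(1/34))/((-544 + 1722) + 4938) = ((949 + 2034)/(-189 + (474 - 1*(-163))) + 24)/((-544 + 1722) + 4938) = (2983/(-189 + (474 + 163)) + 24)/(1178 + 4938) = (2983/(-189 + 637) + 24)/6116 = (2983/448 + 24)*(1/6116) = (13735/448)*(1/6116) = 13735/2739968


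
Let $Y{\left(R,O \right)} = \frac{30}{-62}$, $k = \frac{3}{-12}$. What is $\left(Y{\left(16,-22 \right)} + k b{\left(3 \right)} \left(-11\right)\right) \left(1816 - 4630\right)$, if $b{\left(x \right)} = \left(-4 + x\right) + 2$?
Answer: $- \frac{395367}{62} \approx -6376.9$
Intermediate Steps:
$k = - \frac{1}{4}$ ($k = 3 \left(- \frac{1}{12}\right) = - \frac{1}{4} \approx -0.25$)
$b{\left(x \right)} = -2 + x$
$Y{\left(R,O \right)} = - \frac{15}{31}$ ($Y{\left(R,O \right)} = 30 \left(- \frac{1}{62}\right) = - \frac{15}{31}$)
$\left(Y{\left(16,-22 \right)} + k b{\left(3 \right)} \left(-11\right)\right) \left(1816 - 4630\right) = \left(- \frac{15}{31} + - \frac{-2 + 3}{4} \left(-11\right)\right) \left(1816 - 4630\right) = \left(- \frac{15}{31} + \left(- \frac{1}{4}\right) 1 \left(-11\right)\right) \left(-2814\right) = \left(- \frac{15}{31} - - \frac{11}{4}\right) \left(-2814\right) = \left(- \frac{15}{31} + \frac{11}{4}\right) \left(-2814\right) = \frac{281}{124} \left(-2814\right) = - \frac{395367}{62}$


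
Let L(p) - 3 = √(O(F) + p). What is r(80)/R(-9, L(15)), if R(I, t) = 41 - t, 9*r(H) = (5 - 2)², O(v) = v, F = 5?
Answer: 19/712 + √5/712 ≈ 0.029826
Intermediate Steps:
L(p) = 3 + √(5 + p)
r(H) = 1 (r(H) = (5 - 2)²/9 = (⅑)*3² = (⅑)*9 = 1)
r(80)/R(-9, L(15)) = 1/(41 - (3 + √(5 + 15))) = 1/(41 - (3 + √20)) = 1/(41 - (3 + 2*√5)) = 1/(41 + (-3 - 2*√5)) = 1/(38 - 2*√5)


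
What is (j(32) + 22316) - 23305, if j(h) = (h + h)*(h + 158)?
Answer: 11171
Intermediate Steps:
j(h) = 2*h*(158 + h) (j(h) = (2*h)*(158 + h) = 2*h*(158 + h))
(j(32) + 22316) - 23305 = (2*32*(158 + 32) + 22316) - 23305 = (2*32*190 + 22316) - 23305 = (12160 + 22316) - 23305 = 34476 - 23305 = 11171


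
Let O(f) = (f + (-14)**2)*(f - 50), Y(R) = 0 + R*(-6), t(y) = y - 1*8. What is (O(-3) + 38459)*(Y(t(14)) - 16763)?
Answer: -474235770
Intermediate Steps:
t(y) = -8 + y (t(y) = y - 8 = -8 + y)
Y(R) = -6*R (Y(R) = 0 - 6*R = -6*R)
O(f) = (-50 + f)*(196 + f) (O(f) = (f + 196)*(-50 + f) = (196 + f)*(-50 + f) = (-50 + f)*(196 + f))
(O(-3) + 38459)*(Y(t(14)) - 16763) = ((-9800 + (-3)**2 + 146*(-3)) + 38459)*(-6*(-8 + 14) - 16763) = ((-9800 + 9 - 438) + 38459)*(-6*6 - 16763) = (-10229 + 38459)*(-36 - 16763) = 28230*(-16799) = -474235770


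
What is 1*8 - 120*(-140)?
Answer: 16808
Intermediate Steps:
1*8 - 120*(-140) = 8 + 16800 = 16808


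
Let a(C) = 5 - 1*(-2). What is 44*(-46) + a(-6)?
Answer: -2017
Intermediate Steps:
a(C) = 7 (a(C) = 5 + 2 = 7)
44*(-46) + a(-6) = 44*(-46) + 7 = -2024 + 7 = -2017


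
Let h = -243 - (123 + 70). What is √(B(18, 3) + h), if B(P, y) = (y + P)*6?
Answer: I*√310 ≈ 17.607*I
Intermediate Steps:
B(P, y) = 6*P + 6*y (B(P, y) = (P + y)*6 = 6*P + 6*y)
h = -436 (h = -243 - 1*193 = -243 - 193 = -436)
√(B(18, 3) + h) = √((6*18 + 6*3) - 436) = √((108 + 18) - 436) = √(126 - 436) = √(-310) = I*√310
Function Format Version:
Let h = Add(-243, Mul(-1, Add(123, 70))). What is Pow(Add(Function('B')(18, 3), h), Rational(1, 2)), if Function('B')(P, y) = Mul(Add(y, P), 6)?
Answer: Mul(I, Pow(310, Rational(1, 2))) ≈ Mul(17.607, I)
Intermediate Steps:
Function('B')(P, y) = Add(Mul(6, P), Mul(6, y)) (Function('B')(P, y) = Mul(Add(P, y), 6) = Add(Mul(6, P), Mul(6, y)))
h = -436 (h = Add(-243, Mul(-1, 193)) = Add(-243, -193) = -436)
Pow(Add(Function('B')(18, 3), h), Rational(1, 2)) = Pow(Add(Add(Mul(6, 18), Mul(6, 3)), -436), Rational(1, 2)) = Pow(Add(Add(108, 18), -436), Rational(1, 2)) = Pow(Add(126, -436), Rational(1, 2)) = Pow(-310, Rational(1, 2)) = Mul(I, Pow(310, Rational(1, 2)))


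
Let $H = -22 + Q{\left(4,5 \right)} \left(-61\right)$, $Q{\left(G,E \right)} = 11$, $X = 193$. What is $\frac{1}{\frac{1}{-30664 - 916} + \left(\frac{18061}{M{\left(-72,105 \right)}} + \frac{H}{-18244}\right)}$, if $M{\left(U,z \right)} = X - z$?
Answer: $\frac{3168800360}{650480531623} \approx 0.0048715$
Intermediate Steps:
$M{\left(U,z \right)} = 193 - z$
$H = -693$ ($H = -22 + 11 \left(-61\right) = -22 - 671 = -693$)
$\frac{1}{\frac{1}{-30664 - 916} + \left(\frac{18061}{M{\left(-72,105 \right)}} + \frac{H}{-18244}\right)} = \frac{1}{\frac{1}{-30664 - 916} - \left(- \frac{693}{18244} - \frac{18061}{193 - 105}\right)} = \frac{1}{\frac{1}{-31580} - \left(- \frac{693}{18244} - \frac{18061}{193 - 105}\right)} = \frac{1}{- \frac{1}{31580} + \left(\frac{18061}{88} + \frac{693}{18244}\right)} = \frac{1}{- \frac{1}{31580} + \frac{82391467}{401368}} = \frac{1}{\frac{650480531623}{3168800360}} = \frac{3168800360}{650480531623}$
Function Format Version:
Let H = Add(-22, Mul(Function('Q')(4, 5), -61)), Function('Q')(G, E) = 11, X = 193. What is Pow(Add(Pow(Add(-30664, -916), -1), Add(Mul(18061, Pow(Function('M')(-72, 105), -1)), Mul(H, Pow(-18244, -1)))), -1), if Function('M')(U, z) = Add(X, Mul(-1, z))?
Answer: Rational(3168800360, 650480531623) ≈ 0.0048715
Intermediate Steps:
Function('M')(U, z) = Add(193, Mul(-1, z))
H = -693 (H = Add(-22, Mul(11, -61)) = Add(-22, -671) = -693)
Pow(Add(Pow(Add(-30664, -916), -1), Add(Mul(18061, Pow(Function('M')(-72, 105), -1)), Mul(H, Pow(-18244, -1)))), -1) = Pow(Add(Pow(Add(-30664, -916), -1), Add(Mul(18061, Pow(Add(193, Mul(-1, 105)), -1)), Mul(-693, Pow(-18244, -1)))), -1) = Pow(Add(Pow(-31580, -1), Add(Mul(18061, Pow(Add(193, -105), -1)), Mul(-693, Rational(-1, 18244)))), -1) = Pow(Add(Rational(-1, 31580), Add(Mul(18061, Pow(88, -1)), Rational(693, 18244))), -1) = Pow(Add(Rational(-1, 31580), Add(Mul(18061, Rational(1, 88)), Rational(693, 18244))), -1) = Pow(Add(Rational(-1, 31580), Add(Rational(18061, 88), Rational(693, 18244))), -1) = Pow(Add(Rational(-1, 31580), Rational(82391467, 401368)), -1) = Pow(Rational(650480531623, 3168800360), -1) = Rational(3168800360, 650480531623)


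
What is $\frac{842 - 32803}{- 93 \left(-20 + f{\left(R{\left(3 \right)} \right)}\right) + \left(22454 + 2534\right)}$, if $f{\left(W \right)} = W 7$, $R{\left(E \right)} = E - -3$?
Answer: $- \frac{31961}{22942} \approx -1.3931$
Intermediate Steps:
$R{\left(E \right)} = 3 + E$ ($R{\left(E \right)} = E + 3 = 3 + E$)
$f{\left(W \right)} = 7 W$
$\frac{842 - 32803}{- 93 \left(-20 + f{\left(R{\left(3 \right)} \right)}\right) + \left(22454 + 2534\right)} = \frac{842 - 32803}{- 93 \left(-20 + 7 \left(3 + 3\right)\right) + \left(22454 + 2534\right)} = - \frac{31961}{- 93 \left(-20 + 7 \cdot 6\right) + 24988} = - \frac{31961}{- 93 \left(-20 + 42\right) + 24988} = - \frac{31961}{\left(-93\right) 22 + 24988} = - \frac{31961}{-2046 + 24988} = - \frac{31961}{22942}$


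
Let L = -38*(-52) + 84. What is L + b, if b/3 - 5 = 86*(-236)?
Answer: -58813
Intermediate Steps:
b = -60873 (b = 15 + 3*(86*(-236)) = 15 + 3*(-20296) = 15 - 60888 = -60873)
L = 2060 (L = 1976 + 84 = 2060)
L + b = 2060 - 60873 = -58813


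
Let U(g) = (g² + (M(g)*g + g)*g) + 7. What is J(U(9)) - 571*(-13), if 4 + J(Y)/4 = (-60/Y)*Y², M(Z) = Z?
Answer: -208113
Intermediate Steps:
U(g) = 7 + g² + g*(g + g²) (U(g) = (g² + (g*g + g)*g) + 7 = (g² + (g² + g)*g) + 7 = (g² + (g + g²)*g) + 7 = (g² + g*(g + g²)) + 7 = 7 + g² + g*(g + g²))
J(Y) = -16 - 240*Y (J(Y) = -16 + 4*((-60/Y)*Y²) = -16 + 4*(-60*Y) = -16 - 240*Y)
J(U(9)) - 571*(-13) = (-16 - 240*(7 + 9³ + 2*9²)) - 571*(-13) = (-16 - 240*(7 + 729 + 2*81)) - 1*(-7423) = (-16 - 240*(7 + 729 + 162)) + 7423 = (-16 - 240*898) + 7423 = (-16 - 215520) + 7423 = -215536 + 7423 = -208113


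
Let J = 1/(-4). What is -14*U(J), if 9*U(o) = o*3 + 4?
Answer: -91/18 ≈ -5.0556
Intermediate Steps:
J = -1/4 ≈ -0.25000
U(o) = 4/9 + o/3 (U(o) = (o*3 + 4)/9 = (3*o + 4)/9 = (4 + 3*o)/9 = 4/9 + o/3)
-14*U(J) = -14*(4/9 + (1/3)*(-1/4)) = -14*(4/9 - 1/12) = -14*13/36 = -91/18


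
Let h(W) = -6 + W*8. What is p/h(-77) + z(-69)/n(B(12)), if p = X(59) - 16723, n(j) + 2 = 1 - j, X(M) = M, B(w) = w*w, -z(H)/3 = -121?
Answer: 1095247/45095 ≈ 24.288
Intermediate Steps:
z(H) = 363 (z(H) = -3*(-121) = 363)
B(w) = w**2
h(W) = -6 + 8*W
n(j) = -1 - j (n(j) = -2 + (1 - j) = -1 - j)
p = -16664 (p = 59 - 16723 = -16664)
p/h(-77) + z(-69)/n(B(12)) = -16664/(-6 + 8*(-77)) + 363/(-1 - 1*12**2) = -16664/(-6 - 616) + 363/(-1 - 1*144) = -16664/(-622) + 363/(-1 - 144) = -16664*(-1/622) + 363/(-145) = 8332/311 + 363*(-1/145) = 8332/311 - 363/145 = 1095247/45095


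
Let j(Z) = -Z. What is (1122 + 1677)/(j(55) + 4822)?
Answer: 933/1589 ≈ 0.58716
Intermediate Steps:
(1122 + 1677)/(j(55) + 4822) = (1122 + 1677)/(-1*55 + 4822) = 2799/(-55 + 4822) = 2799/4767 = 2799*(1/4767) = 933/1589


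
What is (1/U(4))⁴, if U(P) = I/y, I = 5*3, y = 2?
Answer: 16/50625 ≈ 0.00031605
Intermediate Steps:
I = 15
U(P) = 15/2
(1/U(4))⁴ = (1/(15/2))⁴ = (2/15)⁴ = 16/50625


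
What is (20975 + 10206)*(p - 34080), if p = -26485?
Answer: -1888477265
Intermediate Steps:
(20975 + 10206)*(p - 34080) = (20975 + 10206)*(-26485 - 34080) = 31181*(-60565) = -1888477265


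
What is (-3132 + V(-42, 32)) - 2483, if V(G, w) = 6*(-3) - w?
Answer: -5665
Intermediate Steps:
V(G, w) = -18 - w
(-3132 + V(-42, 32)) - 2483 = (-3132 + (-18 - 1*32)) - 2483 = (-3132 + (-18 - 32)) - 2483 = (-3132 - 50) - 2483 = -3182 - 2483 = -5665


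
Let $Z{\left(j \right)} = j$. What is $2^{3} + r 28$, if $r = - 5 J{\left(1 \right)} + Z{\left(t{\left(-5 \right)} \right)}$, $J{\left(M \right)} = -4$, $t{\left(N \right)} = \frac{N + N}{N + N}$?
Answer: $596$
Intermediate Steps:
$t{\left(N \right)} = 1$ ($t{\left(N \right)} = \frac{2 N}{2 N} = 2 N \frac{1}{2 N} = 1$)
$r = 21$ ($r = \left(-5\right) \left(-4\right) + 1 = 20 + 1 = 21$)
$2^{3} + r 28 = 2^{3} + 21 \cdot 28 = 8 + 588 = 596$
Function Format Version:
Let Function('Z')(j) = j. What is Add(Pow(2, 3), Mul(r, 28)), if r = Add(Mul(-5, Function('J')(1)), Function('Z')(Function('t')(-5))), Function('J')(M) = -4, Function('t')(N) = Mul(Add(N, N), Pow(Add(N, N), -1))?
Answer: 596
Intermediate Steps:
Function('t')(N) = 1 (Function('t')(N) = Mul(Mul(2, N), Pow(Mul(2, N), -1)) = Mul(Mul(2, N), Mul(Rational(1, 2), Pow(N, -1))) = 1)
r = 21 (r = Add(Mul(-5, -4), 1) = Add(20, 1) = 21)
Add(Pow(2, 3), Mul(r, 28)) = Add(Pow(2, 3), Mul(21, 28)) = Add(8, 588) = 596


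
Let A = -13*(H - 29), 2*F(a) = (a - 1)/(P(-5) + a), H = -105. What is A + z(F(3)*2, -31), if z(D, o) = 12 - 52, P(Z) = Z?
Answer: 1702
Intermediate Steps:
F(a) = (-1 + a)/(2*(-5 + a)) (F(a) = ((a - 1)/(-5 + a))/2 = ((-1 + a)/(-5 + a))/2 = (-1 + a)/(2*(-5 + a)))
z(D, o) = -40
A = 1742 (A = -13*(-105 - 29) = -13*(-134) = 1742)
A + z(F(3)*2, -31) = 1742 - 40 = 1702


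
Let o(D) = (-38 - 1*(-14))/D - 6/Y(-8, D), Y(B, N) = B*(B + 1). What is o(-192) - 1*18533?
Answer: -1037847/56 ≈ -18533.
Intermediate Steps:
Y(B, N) = B*(1 + B)
o(D) = -3/28 - 24/D (o(D) = (-38 - 1*(-14))/D - 6*(-1/(8*(1 - 8))) = (-38 + 14)/D - 6/((-8*(-7))) = -24/D - 6/56 = -24/D - 6*1/56 = -24/D - 3/28 = -3/28 - 24/D)
o(-192) - 1*18533 = (-3/28 - 24/(-192)) - 1*18533 = (-3/28 - 24*(-1/192)) - 18533 = (-3/28 + 1/8) - 18533 = 1/56 - 18533 = -1037847/56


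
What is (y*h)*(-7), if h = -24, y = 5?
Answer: 840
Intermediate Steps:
(y*h)*(-7) = (5*(-24))*(-7) = -120*(-7) = 840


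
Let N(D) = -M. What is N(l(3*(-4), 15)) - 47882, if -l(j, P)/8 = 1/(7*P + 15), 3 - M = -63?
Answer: -47948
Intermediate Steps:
M = 66 (M = 3 - 1*(-63) = 3 + 63 = 66)
l(j, P) = -8/(15 + 7*P) (l(j, P) = -8/(7*P + 15) = -8/(15 + 7*P))
N(D) = -66 (N(D) = -1*66 = -66)
N(l(3*(-4), 15)) - 47882 = -66 - 47882 = -47948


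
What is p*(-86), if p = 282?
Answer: -24252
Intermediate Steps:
p*(-86) = 282*(-86) = -24252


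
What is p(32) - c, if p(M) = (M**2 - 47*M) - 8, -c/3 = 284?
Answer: 364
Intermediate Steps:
c = -852 (c = -3*284 = -852)
p(M) = -8 + M**2 - 47*M
p(32) - c = (-8 + 32**2 - 47*32) - 1*(-852) = (-8 + 1024 - 1504) + 852 = -488 + 852 = 364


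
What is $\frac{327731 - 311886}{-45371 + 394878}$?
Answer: $\frac{15845}{349507} \approx 0.045335$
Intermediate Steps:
$\frac{327731 - 311886}{-45371 + 394878} = \frac{15845}{349507}$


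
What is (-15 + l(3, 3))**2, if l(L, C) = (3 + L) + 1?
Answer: 64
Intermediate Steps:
l(L, C) = 4 + L
(-15 + l(3, 3))**2 = (-15 + (4 + 3))**2 = (-15 + 7)**2 = (-8)**2 = 64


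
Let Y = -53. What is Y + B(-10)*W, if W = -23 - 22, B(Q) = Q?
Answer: 397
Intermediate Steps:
W = -45
Y + B(-10)*W = -53 - 10*(-45) = -53 + 450 = 397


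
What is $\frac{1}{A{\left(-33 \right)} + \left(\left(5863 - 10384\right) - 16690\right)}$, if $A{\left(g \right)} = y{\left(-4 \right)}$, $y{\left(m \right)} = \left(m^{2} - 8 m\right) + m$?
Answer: $- \frac{1}{21167} \approx -4.7243 \cdot 10^{-5}$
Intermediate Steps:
$y{\left(m \right)} = m^{2} - 7 m$
$A{\left(g \right)} = 44$ ($A{\left(g \right)} = - 4 \left(-7 - 4\right) = \left(-4\right) \left(-11\right) = 44$)
$\frac{1}{A{\left(-33 \right)} + \left(\left(5863 - 10384\right) - 16690\right)} = \frac{1}{44 + \left(\left(5863 - 10384\right) - 16690\right)} = \frac{1}{44 - 21211} = \frac{1}{-21167} = - \frac{1}{21167}$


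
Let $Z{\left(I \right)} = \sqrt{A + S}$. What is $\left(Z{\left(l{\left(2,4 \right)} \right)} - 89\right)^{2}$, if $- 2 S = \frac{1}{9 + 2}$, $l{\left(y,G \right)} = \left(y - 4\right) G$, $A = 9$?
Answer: $\frac{\left(1958 - \sqrt{4334}\right)^{2}}{484} \approx 7397.3$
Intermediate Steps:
$l{\left(y,G \right)} = G \left(-4 + y\right)$ ($l{\left(y,G \right)} = \left(-4 + y\right) G = G \left(-4 + y\right)$)
$S = - \frac{1}{22}$ ($S = - \frac{1}{2 \left(9 + 2\right)} = - \frac{1}{2 \cdot 11} = \left(- \frac{1}{2}\right) \frac{1}{11} = - \frac{1}{22} \approx -0.045455$)
$Z{\left(I \right)} = \frac{\sqrt{4334}}{22}$ ($Z{\left(I \right)} = \sqrt{9 - \frac{1}{22}} = \sqrt{\frac{197}{22}} = \frac{\sqrt{4334}}{22}$)
$\left(Z{\left(l{\left(2,4 \right)} \right)} - 89\right)^{2} = \left(\frac{\sqrt{4334}}{22} - 89\right)^{2} = \left(-89 + \frac{\sqrt{4334}}{22}\right)^{2}$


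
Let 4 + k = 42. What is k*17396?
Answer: 661048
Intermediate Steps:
k = 38 (k = -4 + 42 = 38)
k*17396 = 38*17396 = 661048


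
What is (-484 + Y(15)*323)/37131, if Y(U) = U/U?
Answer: -161/37131 ≈ -0.0043360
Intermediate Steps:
Y(U) = 1
(-484 + Y(15)*323)/37131 = (-484 + 1*323)/37131 = (-484 + 323)*(1/37131) = -161*1/37131 = -161/37131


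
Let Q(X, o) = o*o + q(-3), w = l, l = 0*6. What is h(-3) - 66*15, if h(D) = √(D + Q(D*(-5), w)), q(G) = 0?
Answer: -990 + I*√3 ≈ -990.0 + 1.732*I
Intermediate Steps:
l = 0
w = 0
Q(X, o) = o² (Q(X, o) = o*o + 0 = o² + 0 = o²)
h(D) = √D (h(D) = √(D + 0²) = √(D + 0) = √D)
h(-3) - 66*15 = √(-3) - 66*15 = I*√3 - 990 = -990 + I*√3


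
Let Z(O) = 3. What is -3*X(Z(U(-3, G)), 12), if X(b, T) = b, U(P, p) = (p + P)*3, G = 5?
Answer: -9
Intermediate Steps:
U(P, p) = 3*P + 3*p (U(P, p) = (P + p)*3 = 3*P + 3*p)
-3*X(Z(U(-3, G)), 12) = -3*3 = -9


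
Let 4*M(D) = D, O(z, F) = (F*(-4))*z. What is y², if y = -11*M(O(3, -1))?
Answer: 1089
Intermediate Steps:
O(z, F) = -4*F*z (O(z, F) = (-4*F)*z = -4*F*z)
M(D) = D/4
y = -33 (y = -11*(-4*(-1)*3)/4 = -11*12/4 = -11*3 = -33)
y² = (-33)² = 1089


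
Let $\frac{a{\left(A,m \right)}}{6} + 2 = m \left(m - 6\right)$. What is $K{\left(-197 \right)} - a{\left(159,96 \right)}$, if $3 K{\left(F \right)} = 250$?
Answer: $- \frac{155234}{3} \approx -51745.0$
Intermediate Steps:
$a{\left(A,m \right)} = -12 + 6 m \left(-6 + m\right)$ ($a{\left(A,m \right)} = -12 + 6 m \left(m - 6\right) = -12 + 6 m \left(-6 + m\right)$)
$K{\left(F \right)} = \frac{250}{3}$ ($K{\left(F \right)} = \frac{1}{3} \cdot 250 = \frac{250}{3}$)
$K{\left(-197 \right)} - a{\left(159,96 \right)} = \frac{250}{3} - \left(-12 - 3456 + 6 \cdot 96^{2}\right) = \frac{250}{3} - \left(-12 - 3456 + 6 \cdot 9216\right) = \frac{250}{3} - \left(-12 - 3456 + 55296\right) = \frac{250}{3} - 51828 = - \frac{155234}{3}$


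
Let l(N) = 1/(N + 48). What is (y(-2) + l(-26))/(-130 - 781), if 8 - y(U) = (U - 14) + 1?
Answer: -507/20042 ≈ -0.025297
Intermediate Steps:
y(U) = 21 - U (y(U) = 8 - ((U - 14) + 1) = 8 - ((-14 + U) + 1) = 8 - (-13 + U) = 8 + (13 - U) = 21 - U)
l(N) = 1/(48 + N)
(y(-2) + l(-26))/(-130 - 781) = ((21 - 1*(-2)) + 1/(48 - 26))/(-130 - 781) = ((21 + 2) + 1/22)/(-911) = (23 + 1/22)*(-1/911) = (507/22)*(-1/911) = -507/20042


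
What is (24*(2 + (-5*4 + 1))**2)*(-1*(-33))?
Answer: 228888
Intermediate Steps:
(24*(2 + (-5*4 + 1))**2)*(-1*(-33)) = (24*(2 + (-20 + 1))**2)*33 = (24*(2 - 19)**2)*33 = (24*(-17)**2)*33 = (24*289)*33 = 6936*33 = 228888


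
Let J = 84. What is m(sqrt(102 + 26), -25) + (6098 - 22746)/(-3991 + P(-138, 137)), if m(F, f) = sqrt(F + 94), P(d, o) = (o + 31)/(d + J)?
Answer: 149832/35947 + sqrt(94 + 8*sqrt(2)) ≈ 14.430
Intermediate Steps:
P(d, o) = (31 + o)/(84 + d) (P(d, o) = (o + 31)/(d + 84) = (31 + o)/(84 + d))
m(F, f) = sqrt(94 + F)
m(sqrt(102 + 26), -25) + (6098 - 22746)/(-3991 + P(-138, 137)) = sqrt(94 + sqrt(102 + 26)) + (6098 - 22746)/(-3991 + (31 + 137)/(84 - 138)) = sqrt(94 + sqrt(128)) - 16648/(-3991 + 168/(-54)) = sqrt(94 + 8*sqrt(2)) - 16648/(-3991 - 1/54*168) = sqrt(94 + 8*sqrt(2)) - 16648/(-3991 - 28/9) = sqrt(94 + 8*sqrt(2)) - 16648/(-35947/9) = sqrt(94 + 8*sqrt(2)) - 16648*(-9/35947) = sqrt(94 + 8*sqrt(2)) + 149832/35947 = 149832/35947 + sqrt(94 + 8*sqrt(2))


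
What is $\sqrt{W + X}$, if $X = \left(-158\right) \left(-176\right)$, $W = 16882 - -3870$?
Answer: $4 \sqrt{3035} \approx 220.36$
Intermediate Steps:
$W = 20752$ ($W = 16882 + 3870 = 20752$)
$X = 27808$
$\sqrt{W + X} = \sqrt{20752 + 27808} = \sqrt{48560} = 4 \sqrt{3035}$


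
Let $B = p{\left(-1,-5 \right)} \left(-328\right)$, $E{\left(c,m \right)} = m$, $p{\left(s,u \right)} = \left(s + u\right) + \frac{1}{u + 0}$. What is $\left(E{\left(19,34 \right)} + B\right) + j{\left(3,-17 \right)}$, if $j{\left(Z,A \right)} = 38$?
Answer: $\frac{10528}{5} \approx 2105.6$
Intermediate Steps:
$p{\left(s,u \right)} = s + u + \frac{1}{u}$ ($p{\left(s,u \right)} = \left(s + u\right) + \frac{1}{u} = s + u + \frac{1}{u}$)
$B = \frac{10168}{5}$ ($B = \left(-1 - 5 + \frac{1}{-5}\right) \left(-328\right) = \left(-1 - 5 - \frac{1}{5}\right) \left(-328\right) = \left(- \frac{31}{5}\right) \left(-328\right) = \frac{10168}{5} \approx 2033.6$)
$\left(E{\left(19,34 \right)} + B\right) + j{\left(3,-17 \right)} = \left(34 + \frac{10168}{5}\right) + 38 = \frac{10338}{5} + 38 = \frac{10528}{5}$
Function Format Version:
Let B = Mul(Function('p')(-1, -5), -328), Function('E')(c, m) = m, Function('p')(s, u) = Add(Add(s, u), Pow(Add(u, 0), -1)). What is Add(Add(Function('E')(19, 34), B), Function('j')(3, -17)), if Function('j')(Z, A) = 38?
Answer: Rational(10528, 5) ≈ 2105.6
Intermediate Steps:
Function('p')(s, u) = Add(s, u, Pow(u, -1)) (Function('p')(s, u) = Add(Add(s, u), Pow(u, -1)) = Add(s, u, Pow(u, -1)))
B = Rational(10168, 5) (B = Mul(Add(-1, -5, Pow(-5, -1)), -328) = Mul(Add(-1, -5, Rational(-1, 5)), -328) = Mul(Rational(-31, 5), -328) = Rational(10168, 5) ≈ 2033.6)
Add(Add(Function('E')(19, 34), B), Function('j')(3, -17)) = Add(Add(34, Rational(10168, 5)), 38) = Add(Rational(10338, 5), 38) = Rational(10528, 5)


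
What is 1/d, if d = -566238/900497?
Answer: -900497/566238 ≈ -1.5903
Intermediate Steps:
d = -566238/900497 (d = -566238*1/900497 = -566238/900497 ≈ -0.62881)
1/d = 1/(-566238/900497) = -900497/566238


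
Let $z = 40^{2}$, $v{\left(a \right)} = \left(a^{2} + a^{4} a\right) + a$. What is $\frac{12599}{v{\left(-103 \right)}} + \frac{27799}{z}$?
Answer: $\frac{322266287699963}{18548368379200} \approx 17.374$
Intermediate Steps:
$v{\left(a \right)} = a + a^{2} + a^{5}$ ($v{\left(a \right)} = \left(a^{2} + a^{5}\right) + a = a + a^{2} + a^{5}$)
$z = 1600$
$\frac{12599}{v{\left(-103 \right)}} + \frac{27799}{z} = \frac{12599}{\left(-103\right) \left(1 - 103 + \left(-103\right)^{4}\right)} + \frac{27799}{1600} = \frac{12599}{\left(-103\right) \left(1 - 103 + 112550881\right)} + 27799 \cdot \frac{1}{1600} = \frac{12599}{\left(-103\right) 112550779} + \frac{27799}{1600} = \frac{12599}{-11592730237} + \frac{27799}{1600} = 12599 \left(- \frac{1}{11592730237}\right) + \frac{27799}{1600} = - \frac{12599}{11592730237} + \frac{27799}{1600} = \frac{322266287699963}{18548368379200}$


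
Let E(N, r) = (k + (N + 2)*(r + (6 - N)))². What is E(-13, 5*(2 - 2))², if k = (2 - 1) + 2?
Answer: 1800814096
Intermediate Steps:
k = 3 (k = 1 + 2 = 3)
E(N, r) = (3 + (2 + N)*(6 + r - N))² (E(N, r) = (3 + (N + 2)*(r + (6 - N)))² = (3 + (2 + N)*(6 + r - N))²)
E(-13, 5*(2 - 2))² = ((15 - 1*(-13)² + 2*(5*(2 - 2)) + 4*(-13) - 65*(2 - 2))²)² = ((15 - 1*169 + 2*(5*0) - 52 - 65*0)²)² = ((15 - 169 + 2*0 - 52 - 13*0)²)² = ((15 - 169 + 0 - 52 + 0)²)² = ((-206)²)² = 42436² = 1800814096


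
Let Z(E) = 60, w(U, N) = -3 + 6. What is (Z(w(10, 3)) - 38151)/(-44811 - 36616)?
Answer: 38091/81427 ≈ 0.46779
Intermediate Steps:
w(U, N) = 3
(Z(w(10, 3)) - 38151)/(-44811 - 36616) = (60 - 38151)/(-44811 - 36616) = -38091/(-81427) = -38091*(-1/81427) = 38091/81427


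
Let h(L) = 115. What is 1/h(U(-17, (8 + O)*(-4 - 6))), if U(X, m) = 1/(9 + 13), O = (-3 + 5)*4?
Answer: 1/115 ≈ 0.0086956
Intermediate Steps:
O = 8 (O = 2*4 = 8)
U(X, m) = 1/22
1/h(U(-17, (8 + O)*(-4 - 6))) = 1/115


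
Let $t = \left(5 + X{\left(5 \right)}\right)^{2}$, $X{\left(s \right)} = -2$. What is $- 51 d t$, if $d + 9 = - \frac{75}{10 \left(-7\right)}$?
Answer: $\frac{50949}{14} \approx 3639.2$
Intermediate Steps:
$t = 9$ ($t = \left(5 - 2\right)^{2} = 3^{2} = 9$)
$d = - \frac{111}{14}$ ($d = -9 - \frac{75}{10 \left(-7\right)} = -9 - \frac{75}{-70} = -9 - - \frac{15}{14} = -9 + \frac{15}{14} = - \frac{111}{14} \approx -7.9286$)
$- 51 d t = \left(-51\right) \left(- \frac{111}{14}\right) 9 = \frac{5661}{14} \cdot 9 = \frac{50949}{14}$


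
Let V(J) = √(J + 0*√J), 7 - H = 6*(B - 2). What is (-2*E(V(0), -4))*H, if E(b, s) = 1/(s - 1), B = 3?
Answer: ⅖ ≈ 0.40000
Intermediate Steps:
H = 1 (H = 7 - 6*(3 - 2) = 7 - 6 = 1)
V(J) = √J (V(J) = √(J + 0) = √J)
E(b, s) = 1/(-1 + s)
(-2*E(V(0), -4))*H = -2/(-1 - 4)*1 = -2/(-5)*1 = -2*(-⅕)*1 = (⅖)*1 = ⅖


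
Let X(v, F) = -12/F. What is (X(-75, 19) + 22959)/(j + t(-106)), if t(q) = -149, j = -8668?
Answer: -145403/55841 ≈ -2.6039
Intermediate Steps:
(X(-75, 19) + 22959)/(j + t(-106)) = (-12/19 + 22959)/(-8668 - 149) = (-12*1/19 + 22959)/(-8817) = (-12/19 + 22959)*(-1/8817) = (436209/19)*(-1/8817) = -145403/55841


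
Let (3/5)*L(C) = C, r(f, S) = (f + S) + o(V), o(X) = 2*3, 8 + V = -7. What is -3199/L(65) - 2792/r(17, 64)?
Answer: -1742339/28275 ≈ -61.621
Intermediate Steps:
V = -15 (V = -8 - 7 = -15)
o(X) = 6
r(f, S) = 6 + S + f (r(f, S) = (f + S) + 6 = (S + f) + 6 = 6 + S + f)
L(C) = 5*C/3
-3199/L(65) - 2792/r(17, 64) = -3199/((5/3)*65) - 2792/(6 + 64 + 17) = -3199/325/3 - 2792/87 = -3199*3/325 - 2792*1/87 = -9597/325 - 2792/87 = -1742339/28275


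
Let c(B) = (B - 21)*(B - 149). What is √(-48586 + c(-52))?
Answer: I*√33913 ≈ 184.15*I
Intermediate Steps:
c(B) = (-149 + B)*(-21 + B) (c(B) = (-21 + B)*(-149 + B) = (-149 + B)*(-21 + B))
√(-48586 + c(-52)) = √(-48586 + (3129 + (-52)² - 170*(-52))) = √(-48586 + (3129 + 2704 + 8840)) = √(-48586 + 14673) = √(-33913) = I*√33913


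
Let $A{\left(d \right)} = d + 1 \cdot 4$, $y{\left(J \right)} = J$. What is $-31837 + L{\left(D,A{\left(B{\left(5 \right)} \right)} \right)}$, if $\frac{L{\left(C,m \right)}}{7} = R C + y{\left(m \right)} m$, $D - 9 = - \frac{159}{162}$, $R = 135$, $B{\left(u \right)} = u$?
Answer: $- \frac{47385}{2} \approx -23693.0$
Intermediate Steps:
$D = \frac{433}{54}$ ($D = 9 - \frac{159}{162} = 9 - \frac{53}{54} = \frac{433}{54} \approx 8.0185$)
$A{\left(d \right)} = 4 + d$ ($A{\left(d \right)} = d + 4 = 4 + d$)
$L{\left(C,m \right)} = 7 m^{2} + 945 C$ ($L{\left(C,m \right)} = 7 \left(135 C + m m\right) = 7 \left(135 C + m^{2}\right) = 7 \left(m^{2} + 135 C\right) = 7 m^{2} + 945 C$)
$-31837 + L{\left(D,A{\left(B{\left(5 \right)} \right)} \right)} = -31837 + \left(7 \left(4 + 5\right)^{2} + 945 \cdot \frac{433}{54}\right) = -31837 + \left(7 \cdot 9^{2} + \frac{15155}{2}\right) = -31837 + \left(7 \cdot 81 + \frac{15155}{2}\right) = -31837 + \left(567 + \frac{15155}{2}\right) = -31837 + \frac{16289}{2} = - \frac{47385}{2}$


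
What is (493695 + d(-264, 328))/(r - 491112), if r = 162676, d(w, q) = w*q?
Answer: -407103/328436 ≈ -1.2395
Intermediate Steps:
d(w, q) = q*w
(493695 + d(-264, 328))/(r - 491112) = (493695 + 328*(-264))/(162676 - 491112) = (493695 - 86592)/(-328436) = 407103*(-1/328436) = -407103/328436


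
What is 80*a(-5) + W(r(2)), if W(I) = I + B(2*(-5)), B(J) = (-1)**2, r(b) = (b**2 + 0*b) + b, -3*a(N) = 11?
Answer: -859/3 ≈ -286.33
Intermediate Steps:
a(N) = -11/3 (a(N) = -1/3*11 = -11/3)
r(b) = b + b**2 (r(b) = (b**2 + 0) + b = b**2 + b = b + b**2)
B(J) = 1
W(I) = 1 + I (W(I) = I + 1 = 1 + I)
80*a(-5) + W(r(2)) = 80*(-11/3) + (1 + 2*(1 + 2)) = -880/3 + (1 + 2*3) = -880/3 + (1 + 6) = -880/3 + 7 = -859/3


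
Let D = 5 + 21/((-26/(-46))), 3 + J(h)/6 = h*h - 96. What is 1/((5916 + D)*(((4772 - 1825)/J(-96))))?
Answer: 355563/114131416 ≈ 0.0031154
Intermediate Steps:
J(h) = -594 + 6*h**2 (J(h) = -18 + 6*(h*h - 96) = -18 + 6*(h**2 - 96) = -18 + 6*(-96 + h**2) = -18 + (-576 + 6*h**2) = -594 + 6*h**2)
D = 548/13 (D = 5 + 21/((-26*(-1/46))) = 5 + 21/(13/23) = 5 + 21*(23/13) = 5 + 483/13 = 548/13 ≈ 42.154)
1/((5916 + D)*(((4772 - 1825)/J(-96)))) = 1/((5916 + 548/13)*(((4772 - 1825)/(-594 + 6*(-96)**2)))) = 1/((77456/13)*((2947/(-594 + 6*9216)))) = 13/(77456*((2947/(-594 + 55296)))) = 13/(77456*((2947/54702))) = 13/(77456*((2947*(1/54702)))) = 13/(77456*(2947/54702)) = (13/77456)*(54702/2947) = 355563/114131416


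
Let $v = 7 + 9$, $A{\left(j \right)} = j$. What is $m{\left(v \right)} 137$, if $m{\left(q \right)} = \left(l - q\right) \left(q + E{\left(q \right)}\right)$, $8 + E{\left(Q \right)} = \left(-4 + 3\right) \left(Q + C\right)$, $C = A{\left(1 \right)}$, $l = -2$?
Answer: $22194$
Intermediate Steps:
$C = 1$
$v = 16$
$E{\left(Q \right)} = -9 - Q$ ($E{\left(Q \right)} = -8 + \left(-4 + 3\right) \left(Q + 1\right) = -8 - \left(1 + Q\right) = -9 - Q$)
$m{\left(q \right)} = 18 + 9 q$ ($m{\left(q \right)} = \left(-2 - q\right) \left(q - \left(9 + q\right)\right) = \left(-2 - q\right) \left(-9\right) = 18 + 9 q$)
$m{\left(v \right)} 137 = \left(18 + 9 \cdot 16\right) 137 = \left(18 + 144\right) 137 = 162 \cdot 137 = 22194$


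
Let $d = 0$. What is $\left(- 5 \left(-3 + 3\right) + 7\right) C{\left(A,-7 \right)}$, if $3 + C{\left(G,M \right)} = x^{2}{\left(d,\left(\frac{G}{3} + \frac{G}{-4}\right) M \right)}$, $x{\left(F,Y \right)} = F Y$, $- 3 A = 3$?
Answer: $-21$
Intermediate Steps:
$A = -1$ ($A = \left(- \frac{1}{3}\right) 3 = -1$)
$C{\left(G,M \right)} = -3$ ($C{\left(G,M \right)} = -3 + \left(0 \left(\frac{G}{3} + \frac{G}{-4}\right) M\right)^{2} = -3 + \left(0 \left(G \frac{1}{3} + G \left(- \frac{1}{4}\right)\right) M\right)^{2} = -3 + \left(0 \left(\frac{G}{3} - \frac{G}{4}\right) M\right)^{2} = -3 + \left(0 \frac{G}{12} M\right)^{2} = -3 + \left(0 \frac{G M}{12}\right)^{2} = -3 + 0^{2} = -3 + 0 = -3$)
$\left(- 5 \left(-3 + 3\right) + 7\right) C{\left(A,-7 \right)} = \left(- 5 \left(-3 + 3\right) + 7\right) \left(-3\right) = \left(\left(-5\right) 0 + 7\right) \left(-3\right) = \left(0 + 7\right) \left(-3\right) = 7 \left(-3\right) = -21$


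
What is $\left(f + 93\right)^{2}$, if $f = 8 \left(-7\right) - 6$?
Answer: $961$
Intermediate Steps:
$f = -62$ ($f = -56 - 6 = -62$)
$\left(f + 93\right)^{2} = \left(-62 + 93\right)^{2} = 31^{2} = 961$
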